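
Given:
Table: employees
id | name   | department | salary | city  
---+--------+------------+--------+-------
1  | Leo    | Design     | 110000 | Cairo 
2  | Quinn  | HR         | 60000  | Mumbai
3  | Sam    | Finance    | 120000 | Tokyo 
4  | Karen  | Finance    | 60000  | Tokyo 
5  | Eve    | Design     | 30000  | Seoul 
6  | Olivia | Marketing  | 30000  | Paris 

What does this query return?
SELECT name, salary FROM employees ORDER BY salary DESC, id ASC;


Sorting by salary DESC, then id ASC for ties

6 rows:
Sam, 120000
Leo, 110000
Quinn, 60000
Karen, 60000
Eve, 30000
Olivia, 30000


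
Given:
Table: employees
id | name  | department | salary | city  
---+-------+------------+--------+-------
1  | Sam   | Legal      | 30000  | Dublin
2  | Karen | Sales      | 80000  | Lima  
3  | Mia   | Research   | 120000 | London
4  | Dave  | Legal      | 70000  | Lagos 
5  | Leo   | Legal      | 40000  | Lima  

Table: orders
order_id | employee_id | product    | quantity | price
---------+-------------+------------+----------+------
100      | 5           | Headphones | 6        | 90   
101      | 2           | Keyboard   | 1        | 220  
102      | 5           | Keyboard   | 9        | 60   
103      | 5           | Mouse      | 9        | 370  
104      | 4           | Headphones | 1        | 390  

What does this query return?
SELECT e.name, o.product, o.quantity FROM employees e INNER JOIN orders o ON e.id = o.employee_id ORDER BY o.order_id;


Joining employees.id = orders.employee_id:
  employee Leo (id=5) -> order Headphones
  employee Karen (id=2) -> order Keyboard
  employee Leo (id=5) -> order Keyboard
  employee Leo (id=5) -> order Mouse
  employee Dave (id=4) -> order Headphones


5 rows:
Leo, Headphones, 6
Karen, Keyboard, 1
Leo, Keyboard, 9
Leo, Mouse, 9
Dave, Headphones, 1


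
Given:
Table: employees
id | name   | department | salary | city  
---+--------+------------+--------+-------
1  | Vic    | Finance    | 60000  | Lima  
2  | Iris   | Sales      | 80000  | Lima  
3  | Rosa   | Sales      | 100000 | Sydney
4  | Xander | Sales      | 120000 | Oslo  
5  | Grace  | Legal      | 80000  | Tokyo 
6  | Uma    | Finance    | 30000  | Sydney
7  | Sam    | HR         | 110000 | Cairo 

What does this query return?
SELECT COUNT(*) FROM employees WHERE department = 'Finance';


Counting rows where department = 'Finance'
  Vic -> MATCH
  Uma -> MATCH


2


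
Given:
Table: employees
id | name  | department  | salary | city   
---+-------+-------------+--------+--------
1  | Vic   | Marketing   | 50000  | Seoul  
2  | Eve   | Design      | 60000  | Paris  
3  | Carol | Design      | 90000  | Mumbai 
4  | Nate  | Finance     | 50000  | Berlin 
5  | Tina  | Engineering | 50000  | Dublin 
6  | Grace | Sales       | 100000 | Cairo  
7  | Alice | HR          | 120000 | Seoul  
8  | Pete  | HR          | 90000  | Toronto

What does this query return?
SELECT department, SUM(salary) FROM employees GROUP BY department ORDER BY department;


Summing salary within each department:
  Design: 60000 + 90000 = 150000
  Engineering: 50000 = 50000
  Finance: 50000 = 50000
  HR: 120000 + 90000 = 210000
  Marketing: 50000 = 50000
  Sales: 100000 = 100000


6 groups:
Design, 150000
Engineering, 50000
Finance, 50000
HR, 210000
Marketing, 50000
Sales, 100000


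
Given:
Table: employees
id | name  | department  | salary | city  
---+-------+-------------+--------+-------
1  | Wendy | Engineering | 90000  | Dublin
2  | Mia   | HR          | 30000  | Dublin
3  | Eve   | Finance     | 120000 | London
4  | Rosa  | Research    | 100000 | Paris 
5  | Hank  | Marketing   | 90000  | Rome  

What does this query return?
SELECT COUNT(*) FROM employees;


COUNT(*) counts all rows

5


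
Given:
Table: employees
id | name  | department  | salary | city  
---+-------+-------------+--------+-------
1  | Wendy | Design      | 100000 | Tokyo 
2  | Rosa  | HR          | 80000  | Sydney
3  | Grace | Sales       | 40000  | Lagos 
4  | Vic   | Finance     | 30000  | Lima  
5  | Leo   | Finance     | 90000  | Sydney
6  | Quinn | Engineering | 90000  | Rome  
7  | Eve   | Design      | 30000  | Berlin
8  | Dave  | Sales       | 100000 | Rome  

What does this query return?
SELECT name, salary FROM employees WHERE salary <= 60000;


Filtering: salary <= 60000
Matching: 3 rows

3 rows:
Grace, 40000
Vic, 30000
Eve, 30000


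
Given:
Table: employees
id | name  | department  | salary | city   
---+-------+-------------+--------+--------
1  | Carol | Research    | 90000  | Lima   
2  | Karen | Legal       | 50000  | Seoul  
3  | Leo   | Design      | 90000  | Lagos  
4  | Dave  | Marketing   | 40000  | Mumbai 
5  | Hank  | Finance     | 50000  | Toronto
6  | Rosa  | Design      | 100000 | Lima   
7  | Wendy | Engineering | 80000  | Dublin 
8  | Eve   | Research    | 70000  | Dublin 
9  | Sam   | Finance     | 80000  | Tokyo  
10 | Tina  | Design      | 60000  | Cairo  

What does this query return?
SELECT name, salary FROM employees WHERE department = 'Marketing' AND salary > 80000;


Filtering: department = 'Marketing' AND salary > 80000
Matching: 0 rows

Empty result set (0 rows)


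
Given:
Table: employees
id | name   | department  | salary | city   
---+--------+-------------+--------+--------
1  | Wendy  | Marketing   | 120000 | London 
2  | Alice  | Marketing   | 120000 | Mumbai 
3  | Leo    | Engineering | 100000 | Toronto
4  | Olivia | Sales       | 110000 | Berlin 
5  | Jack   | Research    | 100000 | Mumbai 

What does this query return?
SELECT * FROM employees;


SELECT * returns all 5 rows with all columns

5 rows:
1, Wendy, Marketing, 120000, London
2, Alice, Marketing, 120000, Mumbai
3, Leo, Engineering, 100000, Toronto
4, Olivia, Sales, 110000, Berlin
5, Jack, Research, 100000, Mumbai


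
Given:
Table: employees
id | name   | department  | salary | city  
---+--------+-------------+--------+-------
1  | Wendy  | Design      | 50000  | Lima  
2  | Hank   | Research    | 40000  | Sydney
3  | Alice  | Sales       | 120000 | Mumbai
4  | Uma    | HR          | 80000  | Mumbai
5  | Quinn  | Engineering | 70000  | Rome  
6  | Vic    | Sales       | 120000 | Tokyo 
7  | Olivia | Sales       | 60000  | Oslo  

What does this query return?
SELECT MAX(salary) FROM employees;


Salaries: 50000, 40000, 120000, 80000, 70000, 120000, 60000
MAX = 120000

120000


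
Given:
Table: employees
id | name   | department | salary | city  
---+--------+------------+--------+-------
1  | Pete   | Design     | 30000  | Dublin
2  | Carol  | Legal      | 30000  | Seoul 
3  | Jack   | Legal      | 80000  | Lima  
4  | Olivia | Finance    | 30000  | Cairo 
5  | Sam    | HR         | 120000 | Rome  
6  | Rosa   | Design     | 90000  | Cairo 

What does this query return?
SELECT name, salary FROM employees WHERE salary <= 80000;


Filtering: salary <= 80000
Matching: 4 rows

4 rows:
Pete, 30000
Carol, 30000
Jack, 80000
Olivia, 30000


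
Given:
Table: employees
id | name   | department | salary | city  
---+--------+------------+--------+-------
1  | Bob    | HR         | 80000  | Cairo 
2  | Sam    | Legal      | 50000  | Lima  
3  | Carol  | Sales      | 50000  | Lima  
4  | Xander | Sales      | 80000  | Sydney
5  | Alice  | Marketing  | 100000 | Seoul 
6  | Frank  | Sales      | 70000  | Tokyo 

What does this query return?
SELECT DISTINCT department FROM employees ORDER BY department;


All 'department' values (row order): HR, Legal, Sales, Sales, Marketing, Sales
Removing duplicates leaves 4 unique value(s).

4 values:
HR
Legal
Marketing
Sales


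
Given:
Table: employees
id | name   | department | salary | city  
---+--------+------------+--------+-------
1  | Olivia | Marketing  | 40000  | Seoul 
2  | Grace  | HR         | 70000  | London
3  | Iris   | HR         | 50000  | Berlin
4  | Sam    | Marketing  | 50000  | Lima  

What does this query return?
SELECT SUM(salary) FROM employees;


SUM(salary) = 40000 + 70000 + 50000 + 50000 = 210000

210000


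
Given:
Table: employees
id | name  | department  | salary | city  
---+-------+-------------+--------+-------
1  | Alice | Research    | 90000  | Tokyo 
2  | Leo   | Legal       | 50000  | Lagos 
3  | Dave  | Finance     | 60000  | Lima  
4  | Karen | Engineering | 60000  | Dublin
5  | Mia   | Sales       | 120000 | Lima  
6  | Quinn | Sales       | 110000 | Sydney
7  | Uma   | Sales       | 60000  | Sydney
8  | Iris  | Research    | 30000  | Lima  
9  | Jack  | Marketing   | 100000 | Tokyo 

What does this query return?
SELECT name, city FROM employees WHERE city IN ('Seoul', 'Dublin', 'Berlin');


Filtering: city IN ('Seoul', 'Dublin', 'Berlin')
Matching: 1 rows

1 rows:
Karen, Dublin


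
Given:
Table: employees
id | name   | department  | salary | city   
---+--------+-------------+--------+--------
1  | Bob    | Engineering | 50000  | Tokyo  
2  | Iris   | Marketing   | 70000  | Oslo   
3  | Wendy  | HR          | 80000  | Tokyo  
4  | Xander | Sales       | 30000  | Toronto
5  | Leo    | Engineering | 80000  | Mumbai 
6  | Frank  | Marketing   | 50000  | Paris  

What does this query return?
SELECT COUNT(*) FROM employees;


COUNT(*) counts all rows

6


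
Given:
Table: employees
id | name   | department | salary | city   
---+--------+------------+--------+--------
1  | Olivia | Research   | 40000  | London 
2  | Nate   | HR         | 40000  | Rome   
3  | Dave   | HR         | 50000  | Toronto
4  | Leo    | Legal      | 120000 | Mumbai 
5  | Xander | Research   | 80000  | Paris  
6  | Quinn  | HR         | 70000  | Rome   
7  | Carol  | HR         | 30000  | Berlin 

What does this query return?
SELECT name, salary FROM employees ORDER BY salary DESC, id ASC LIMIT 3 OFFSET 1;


Sort by salary DESC (id ASC tiebreak), then skip 1 and take 3
Rows 2 through 4

3 rows:
Xander, 80000
Quinn, 70000
Dave, 50000


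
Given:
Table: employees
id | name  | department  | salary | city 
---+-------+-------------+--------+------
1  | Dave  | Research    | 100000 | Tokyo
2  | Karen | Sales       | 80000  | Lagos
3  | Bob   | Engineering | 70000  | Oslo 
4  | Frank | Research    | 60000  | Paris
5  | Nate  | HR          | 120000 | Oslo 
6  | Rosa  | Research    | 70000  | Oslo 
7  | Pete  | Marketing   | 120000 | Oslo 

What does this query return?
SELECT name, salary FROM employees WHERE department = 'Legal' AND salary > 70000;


Filtering: department = 'Legal' AND salary > 70000
Matching: 0 rows

Empty result set (0 rows)


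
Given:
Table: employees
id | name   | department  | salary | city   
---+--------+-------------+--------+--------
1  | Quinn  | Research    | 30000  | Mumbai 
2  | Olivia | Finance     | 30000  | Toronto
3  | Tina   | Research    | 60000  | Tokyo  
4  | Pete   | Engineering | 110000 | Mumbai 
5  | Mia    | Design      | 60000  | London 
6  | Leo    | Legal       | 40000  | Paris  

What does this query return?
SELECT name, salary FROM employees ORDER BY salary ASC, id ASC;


Sorting by salary ASC, then id ASC for ties

6 rows:
Quinn, 30000
Olivia, 30000
Leo, 40000
Tina, 60000
Mia, 60000
Pete, 110000


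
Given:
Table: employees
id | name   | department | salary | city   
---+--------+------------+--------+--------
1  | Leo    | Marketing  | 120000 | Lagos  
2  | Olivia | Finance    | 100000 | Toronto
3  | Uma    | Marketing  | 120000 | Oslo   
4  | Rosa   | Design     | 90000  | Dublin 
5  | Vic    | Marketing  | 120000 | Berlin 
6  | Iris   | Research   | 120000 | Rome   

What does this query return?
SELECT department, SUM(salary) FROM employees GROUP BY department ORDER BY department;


Summing salary within each department:
  Design: 90000 = 90000
  Finance: 100000 = 100000
  Marketing: 120000 + 120000 + 120000 = 360000
  Research: 120000 = 120000


4 groups:
Design, 90000
Finance, 100000
Marketing, 360000
Research, 120000


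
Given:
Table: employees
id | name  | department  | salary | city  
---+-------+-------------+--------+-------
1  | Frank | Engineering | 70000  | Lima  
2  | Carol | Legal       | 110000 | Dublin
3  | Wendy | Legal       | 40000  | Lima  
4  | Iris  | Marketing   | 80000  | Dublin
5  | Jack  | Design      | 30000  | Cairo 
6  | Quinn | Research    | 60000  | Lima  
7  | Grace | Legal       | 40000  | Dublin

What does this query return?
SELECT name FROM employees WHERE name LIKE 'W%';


LIKE 'W%' matches names starting with 'W'
Matching: 1

1 rows:
Wendy


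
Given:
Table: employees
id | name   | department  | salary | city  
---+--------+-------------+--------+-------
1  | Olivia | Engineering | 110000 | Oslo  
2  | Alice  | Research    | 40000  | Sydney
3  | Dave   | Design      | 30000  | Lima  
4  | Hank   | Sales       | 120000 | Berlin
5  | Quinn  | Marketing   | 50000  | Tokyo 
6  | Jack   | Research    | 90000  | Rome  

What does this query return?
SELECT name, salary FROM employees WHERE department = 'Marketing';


Filtering: department = 'Marketing'
Matching rows: 1

1 rows:
Quinn, 50000


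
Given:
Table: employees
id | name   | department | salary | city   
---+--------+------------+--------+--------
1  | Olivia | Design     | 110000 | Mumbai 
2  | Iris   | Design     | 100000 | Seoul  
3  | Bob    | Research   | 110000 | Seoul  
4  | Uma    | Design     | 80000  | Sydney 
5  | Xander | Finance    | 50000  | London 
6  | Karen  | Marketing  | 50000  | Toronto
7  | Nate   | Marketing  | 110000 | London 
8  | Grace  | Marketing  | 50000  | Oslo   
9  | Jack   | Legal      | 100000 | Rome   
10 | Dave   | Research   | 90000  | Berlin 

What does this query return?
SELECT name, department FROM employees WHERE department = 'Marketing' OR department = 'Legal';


Filtering: department = 'Marketing' OR 'Legal'
Matching: 4 rows

4 rows:
Karen, Marketing
Nate, Marketing
Grace, Marketing
Jack, Legal


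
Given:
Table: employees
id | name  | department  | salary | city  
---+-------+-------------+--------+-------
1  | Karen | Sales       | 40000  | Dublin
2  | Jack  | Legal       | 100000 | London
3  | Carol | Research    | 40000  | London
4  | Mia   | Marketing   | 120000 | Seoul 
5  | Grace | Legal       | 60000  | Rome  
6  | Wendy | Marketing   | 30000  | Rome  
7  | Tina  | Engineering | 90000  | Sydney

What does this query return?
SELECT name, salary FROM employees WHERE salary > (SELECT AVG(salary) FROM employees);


Subquery: AVG(salary) = 68571.43
Filtering: salary > 68571.43
  Jack (100000) -> MATCH
  Mia (120000) -> MATCH
  Tina (90000) -> MATCH


3 rows:
Jack, 100000
Mia, 120000
Tina, 90000


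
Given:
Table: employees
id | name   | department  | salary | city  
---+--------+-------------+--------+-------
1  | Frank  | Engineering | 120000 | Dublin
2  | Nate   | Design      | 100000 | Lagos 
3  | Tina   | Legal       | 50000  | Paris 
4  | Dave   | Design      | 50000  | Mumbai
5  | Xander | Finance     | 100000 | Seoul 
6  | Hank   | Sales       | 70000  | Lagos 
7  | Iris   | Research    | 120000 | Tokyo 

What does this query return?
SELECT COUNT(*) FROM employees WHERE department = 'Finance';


Counting rows where department = 'Finance'
  Xander -> MATCH


1


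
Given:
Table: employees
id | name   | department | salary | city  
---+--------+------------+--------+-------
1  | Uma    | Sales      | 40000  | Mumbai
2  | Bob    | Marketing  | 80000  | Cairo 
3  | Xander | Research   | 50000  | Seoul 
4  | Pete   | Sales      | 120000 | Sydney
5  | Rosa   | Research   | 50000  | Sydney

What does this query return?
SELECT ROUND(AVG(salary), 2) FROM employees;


SUM(salary) = 340000
COUNT = 5
ROUND(AVG, 2) = ROUND(340000 / 5, 2) = 68000.0

68000.0


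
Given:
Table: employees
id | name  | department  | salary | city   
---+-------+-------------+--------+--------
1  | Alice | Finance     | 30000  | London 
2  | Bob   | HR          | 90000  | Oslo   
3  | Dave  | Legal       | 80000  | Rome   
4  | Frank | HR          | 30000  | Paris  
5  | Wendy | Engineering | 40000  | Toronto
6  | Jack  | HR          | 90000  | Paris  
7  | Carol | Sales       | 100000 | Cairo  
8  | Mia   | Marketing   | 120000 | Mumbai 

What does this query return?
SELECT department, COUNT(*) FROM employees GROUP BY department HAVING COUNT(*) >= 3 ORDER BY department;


Groups with count >= 3:
  HR: 3 -> PASS
  Engineering: 1 -> filtered out
  Finance: 1 -> filtered out
  Legal: 1 -> filtered out
  Marketing: 1 -> filtered out
  Sales: 1 -> filtered out


1 groups:
HR, 3


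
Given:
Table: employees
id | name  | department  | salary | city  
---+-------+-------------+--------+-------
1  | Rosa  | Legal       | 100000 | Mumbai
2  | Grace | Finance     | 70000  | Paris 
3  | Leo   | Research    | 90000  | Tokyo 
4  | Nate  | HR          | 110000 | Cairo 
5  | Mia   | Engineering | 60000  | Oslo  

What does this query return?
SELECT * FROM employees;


SELECT * returns all 5 rows with all columns

5 rows:
1, Rosa, Legal, 100000, Mumbai
2, Grace, Finance, 70000, Paris
3, Leo, Research, 90000, Tokyo
4, Nate, HR, 110000, Cairo
5, Mia, Engineering, 60000, Oslo


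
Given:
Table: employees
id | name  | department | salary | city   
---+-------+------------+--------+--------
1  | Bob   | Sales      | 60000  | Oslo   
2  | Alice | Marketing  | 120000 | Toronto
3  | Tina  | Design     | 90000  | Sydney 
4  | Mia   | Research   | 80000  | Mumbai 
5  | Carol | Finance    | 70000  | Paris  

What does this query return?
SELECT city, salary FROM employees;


Projecting columns: city, salary

5 rows:
Oslo, 60000
Toronto, 120000
Sydney, 90000
Mumbai, 80000
Paris, 70000


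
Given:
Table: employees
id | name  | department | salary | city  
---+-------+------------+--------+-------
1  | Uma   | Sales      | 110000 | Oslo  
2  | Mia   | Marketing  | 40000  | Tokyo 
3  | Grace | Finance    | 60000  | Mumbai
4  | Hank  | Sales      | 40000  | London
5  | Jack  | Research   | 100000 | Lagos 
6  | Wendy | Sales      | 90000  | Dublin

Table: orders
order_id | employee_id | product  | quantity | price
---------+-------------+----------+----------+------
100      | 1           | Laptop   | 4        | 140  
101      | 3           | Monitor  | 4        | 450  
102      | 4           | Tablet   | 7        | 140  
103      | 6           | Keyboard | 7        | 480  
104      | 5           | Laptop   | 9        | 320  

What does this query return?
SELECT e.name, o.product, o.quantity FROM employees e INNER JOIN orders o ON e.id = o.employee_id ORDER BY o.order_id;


Joining employees.id = orders.employee_id:
  employee Uma (id=1) -> order Laptop
  employee Grace (id=3) -> order Monitor
  employee Hank (id=4) -> order Tablet
  employee Wendy (id=6) -> order Keyboard
  employee Jack (id=5) -> order Laptop


5 rows:
Uma, Laptop, 4
Grace, Monitor, 4
Hank, Tablet, 7
Wendy, Keyboard, 7
Jack, Laptop, 9


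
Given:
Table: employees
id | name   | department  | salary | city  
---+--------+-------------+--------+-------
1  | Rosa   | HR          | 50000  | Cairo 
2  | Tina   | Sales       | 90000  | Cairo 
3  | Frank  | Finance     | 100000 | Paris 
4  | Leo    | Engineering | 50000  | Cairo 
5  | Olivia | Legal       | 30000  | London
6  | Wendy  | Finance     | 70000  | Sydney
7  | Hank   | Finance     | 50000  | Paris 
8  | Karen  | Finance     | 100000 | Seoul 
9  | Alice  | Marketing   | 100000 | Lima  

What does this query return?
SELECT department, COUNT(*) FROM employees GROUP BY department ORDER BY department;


Assigning each row to its department group:
  Rosa -> HR
  Tina -> Sales
  Frank -> Finance
  Leo -> Engineering
  Olivia -> Legal
  Wendy -> Finance
  Hank -> Finance
  Karen -> Finance
  Alice -> Marketing


6 groups:
Engineering, 1
Finance, 4
HR, 1
Legal, 1
Marketing, 1
Sales, 1


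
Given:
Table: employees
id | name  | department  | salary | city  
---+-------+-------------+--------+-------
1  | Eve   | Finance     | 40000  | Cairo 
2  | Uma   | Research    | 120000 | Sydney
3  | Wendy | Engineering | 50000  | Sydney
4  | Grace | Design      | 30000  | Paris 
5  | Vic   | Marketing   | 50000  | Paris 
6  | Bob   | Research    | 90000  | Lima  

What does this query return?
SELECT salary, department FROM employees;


Projecting columns: salary, department

6 rows:
40000, Finance
120000, Research
50000, Engineering
30000, Design
50000, Marketing
90000, Research


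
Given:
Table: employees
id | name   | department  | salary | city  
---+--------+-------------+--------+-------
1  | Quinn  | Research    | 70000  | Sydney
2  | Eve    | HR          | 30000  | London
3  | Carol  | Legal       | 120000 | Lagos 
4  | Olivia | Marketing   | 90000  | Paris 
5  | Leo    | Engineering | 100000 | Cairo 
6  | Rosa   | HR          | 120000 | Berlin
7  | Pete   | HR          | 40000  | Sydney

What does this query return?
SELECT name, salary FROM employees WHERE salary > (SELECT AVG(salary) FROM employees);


Subquery: AVG(salary) = 81428.57
Filtering: salary > 81428.57
  Carol (120000) -> MATCH
  Olivia (90000) -> MATCH
  Leo (100000) -> MATCH
  Rosa (120000) -> MATCH


4 rows:
Carol, 120000
Olivia, 90000
Leo, 100000
Rosa, 120000


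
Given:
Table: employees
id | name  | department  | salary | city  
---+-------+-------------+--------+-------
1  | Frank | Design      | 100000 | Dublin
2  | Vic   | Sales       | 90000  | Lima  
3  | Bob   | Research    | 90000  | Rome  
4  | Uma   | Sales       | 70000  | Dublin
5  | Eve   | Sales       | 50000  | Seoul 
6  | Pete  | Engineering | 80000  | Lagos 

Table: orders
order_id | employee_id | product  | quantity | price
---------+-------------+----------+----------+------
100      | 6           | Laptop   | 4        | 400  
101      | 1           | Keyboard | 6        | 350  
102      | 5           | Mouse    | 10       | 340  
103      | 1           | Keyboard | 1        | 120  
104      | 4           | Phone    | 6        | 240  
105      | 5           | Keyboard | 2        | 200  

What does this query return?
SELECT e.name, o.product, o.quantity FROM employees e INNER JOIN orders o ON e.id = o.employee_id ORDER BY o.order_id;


Joining employees.id = orders.employee_id:
  employee Pete (id=6) -> order Laptop
  employee Frank (id=1) -> order Keyboard
  employee Eve (id=5) -> order Mouse
  employee Frank (id=1) -> order Keyboard
  employee Uma (id=4) -> order Phone
  employee Eve (id=5) -> order Keyboard


6 rows:
Pete, Laptop, 4
Frank, Keyboard, 6
Eve, Mouse, 10
Frank, Keyboard, 1
Uma, Phone, 6
Eve, Keyboard, 2


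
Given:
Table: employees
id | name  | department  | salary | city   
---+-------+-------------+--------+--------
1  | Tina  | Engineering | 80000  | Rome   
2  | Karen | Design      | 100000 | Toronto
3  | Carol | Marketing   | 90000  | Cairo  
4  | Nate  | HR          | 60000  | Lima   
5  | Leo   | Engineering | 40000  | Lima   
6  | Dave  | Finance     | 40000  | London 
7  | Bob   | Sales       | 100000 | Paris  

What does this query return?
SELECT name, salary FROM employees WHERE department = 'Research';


Filtering: department = 'Research'
Matching rows: 0

Empty result set (0 rows)


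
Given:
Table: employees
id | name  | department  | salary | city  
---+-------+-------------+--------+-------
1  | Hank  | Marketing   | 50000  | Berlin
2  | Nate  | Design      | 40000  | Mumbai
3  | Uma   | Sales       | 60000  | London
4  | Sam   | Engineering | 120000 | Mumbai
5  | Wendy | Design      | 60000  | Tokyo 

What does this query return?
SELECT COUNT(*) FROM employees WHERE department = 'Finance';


Counting rows where department = 'Finance'


0


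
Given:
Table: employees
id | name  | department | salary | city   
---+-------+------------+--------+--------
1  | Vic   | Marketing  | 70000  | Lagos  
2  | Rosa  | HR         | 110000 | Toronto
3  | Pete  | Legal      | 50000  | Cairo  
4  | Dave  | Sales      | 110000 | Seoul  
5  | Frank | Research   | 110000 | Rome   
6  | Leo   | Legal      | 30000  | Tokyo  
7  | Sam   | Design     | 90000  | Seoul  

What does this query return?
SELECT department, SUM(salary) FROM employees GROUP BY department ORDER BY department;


Summing salary within each department:
  Design: 90000 = 90000
  HR: 110000 = 110000
  Legal: 50000 + 30000 = 80000
  Marketing: 70000 = 70000
  Research: 110000 = 110000
  Sales: 110000 = 110000


6 groups:
Design, 90000
HR, 110000
Legal, 80000
Marketing, 70000
Research, 110000
Sales, 110000


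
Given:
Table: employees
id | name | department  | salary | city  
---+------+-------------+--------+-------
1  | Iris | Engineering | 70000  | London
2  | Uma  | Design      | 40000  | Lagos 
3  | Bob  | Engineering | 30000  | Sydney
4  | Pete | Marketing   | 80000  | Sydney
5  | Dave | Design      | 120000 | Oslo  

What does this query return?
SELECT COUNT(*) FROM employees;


COUNT(*) counts all rows

5


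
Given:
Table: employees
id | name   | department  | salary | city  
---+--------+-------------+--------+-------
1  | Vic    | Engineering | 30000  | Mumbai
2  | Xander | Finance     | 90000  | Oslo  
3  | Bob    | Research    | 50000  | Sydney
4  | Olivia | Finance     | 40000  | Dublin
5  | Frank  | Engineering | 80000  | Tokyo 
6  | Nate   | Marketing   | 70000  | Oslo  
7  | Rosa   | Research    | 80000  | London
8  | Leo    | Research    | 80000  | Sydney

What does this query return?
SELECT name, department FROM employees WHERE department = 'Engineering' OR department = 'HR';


Filtering: department = 'Engineering' OR 'HR'
Matching: 2 rows

2 rows:
Vic, Engineering
Frank, Engineering


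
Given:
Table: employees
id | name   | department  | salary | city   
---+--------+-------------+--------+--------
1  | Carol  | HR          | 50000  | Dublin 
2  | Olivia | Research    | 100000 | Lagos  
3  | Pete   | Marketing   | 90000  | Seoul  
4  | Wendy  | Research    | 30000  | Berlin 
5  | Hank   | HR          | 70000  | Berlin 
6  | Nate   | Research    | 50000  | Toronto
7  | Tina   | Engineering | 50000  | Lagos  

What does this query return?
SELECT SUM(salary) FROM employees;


SUM(salary) = 50000 + 100000 + 90000 + 30000 + 70000 + 50000 + 50000 = 440000

440000


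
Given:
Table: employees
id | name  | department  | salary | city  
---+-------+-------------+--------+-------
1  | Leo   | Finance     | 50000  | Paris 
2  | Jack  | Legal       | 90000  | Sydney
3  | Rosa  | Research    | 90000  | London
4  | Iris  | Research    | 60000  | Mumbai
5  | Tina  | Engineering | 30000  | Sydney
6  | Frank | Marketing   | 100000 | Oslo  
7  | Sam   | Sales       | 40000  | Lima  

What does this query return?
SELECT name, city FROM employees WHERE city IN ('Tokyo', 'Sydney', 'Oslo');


Filtering: city IN ('Tokyo', 'Sydney', 'Oslo')
Matching: 3 rows

3 rows:
Jack, Sydney
Tina, Sydney
Frank, Oslo


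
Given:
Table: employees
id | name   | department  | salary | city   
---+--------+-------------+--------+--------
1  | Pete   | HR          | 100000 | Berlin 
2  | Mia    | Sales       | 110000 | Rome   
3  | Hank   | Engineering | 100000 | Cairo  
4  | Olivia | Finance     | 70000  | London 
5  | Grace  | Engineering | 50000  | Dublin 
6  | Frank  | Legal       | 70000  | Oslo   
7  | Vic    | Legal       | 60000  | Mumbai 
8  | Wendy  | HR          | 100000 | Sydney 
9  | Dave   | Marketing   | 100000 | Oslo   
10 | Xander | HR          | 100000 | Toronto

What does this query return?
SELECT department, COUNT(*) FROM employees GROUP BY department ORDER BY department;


Assigning each row to its department group:
  Pete -> HR
  Mia -> Sales
  Hank -> Engineering
  Olivia -> Finance
  Grace -> Engineering
  Frank -> Legal
  Vic -> Legal
  Wendy -> HR
  Dave -> Marketing
  Xander -> HR


6 groups:
Engineering, 2
Finance, 1
HR, 3
Legal, 2
Marketing, 1
Sales, 1


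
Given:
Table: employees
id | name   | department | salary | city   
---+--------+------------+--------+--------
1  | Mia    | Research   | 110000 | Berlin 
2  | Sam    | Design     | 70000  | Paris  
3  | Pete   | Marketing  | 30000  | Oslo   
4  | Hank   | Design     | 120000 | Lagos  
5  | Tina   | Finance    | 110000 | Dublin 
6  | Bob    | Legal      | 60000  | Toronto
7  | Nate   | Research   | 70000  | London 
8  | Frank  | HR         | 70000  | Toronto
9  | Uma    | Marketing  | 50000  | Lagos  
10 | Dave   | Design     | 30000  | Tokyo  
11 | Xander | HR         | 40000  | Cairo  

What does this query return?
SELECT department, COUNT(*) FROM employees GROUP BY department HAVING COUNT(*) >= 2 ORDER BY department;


Groups with count >= 2:
  Design: 3 -> PASS
  HR: 2 -> PASS
  Marketing: 2 -> PASS
  Research: 2 -> PASS
  Finance: 1 -> filtered out
  Legal: 1 -> filtered out


4 groups:
Design, 3
HR, 2
Marketing, 2
Research, 2


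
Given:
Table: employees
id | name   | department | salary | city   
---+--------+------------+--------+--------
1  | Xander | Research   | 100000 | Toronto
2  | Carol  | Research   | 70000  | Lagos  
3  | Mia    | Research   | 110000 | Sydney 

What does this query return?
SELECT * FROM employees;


SELECT * returns all 3 rows with all columns

3 rows:
1, Xander, Research, 100000, Toronto
2, Carol, Research, 70000, Lagos
3, Mia, Research, 110000, Sydney


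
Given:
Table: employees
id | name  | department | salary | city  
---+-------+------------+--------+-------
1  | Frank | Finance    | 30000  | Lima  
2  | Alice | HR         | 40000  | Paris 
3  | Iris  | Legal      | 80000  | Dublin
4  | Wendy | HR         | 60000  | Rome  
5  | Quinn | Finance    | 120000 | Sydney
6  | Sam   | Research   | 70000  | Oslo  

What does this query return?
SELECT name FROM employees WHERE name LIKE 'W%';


LIKE 'W%' matches names starting with 'W'
Matching: 1

1 rows:
Wendy


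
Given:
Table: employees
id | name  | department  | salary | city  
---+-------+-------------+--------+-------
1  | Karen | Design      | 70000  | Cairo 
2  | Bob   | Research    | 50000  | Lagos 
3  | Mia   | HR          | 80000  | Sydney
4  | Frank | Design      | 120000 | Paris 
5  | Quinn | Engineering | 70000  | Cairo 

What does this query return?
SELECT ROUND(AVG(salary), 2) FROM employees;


SUM(salary) = 390000
COUNT = 5
ROUND(AVG, 2) = ROUND(390000 / 5, 2) = 78000.0

78000.0


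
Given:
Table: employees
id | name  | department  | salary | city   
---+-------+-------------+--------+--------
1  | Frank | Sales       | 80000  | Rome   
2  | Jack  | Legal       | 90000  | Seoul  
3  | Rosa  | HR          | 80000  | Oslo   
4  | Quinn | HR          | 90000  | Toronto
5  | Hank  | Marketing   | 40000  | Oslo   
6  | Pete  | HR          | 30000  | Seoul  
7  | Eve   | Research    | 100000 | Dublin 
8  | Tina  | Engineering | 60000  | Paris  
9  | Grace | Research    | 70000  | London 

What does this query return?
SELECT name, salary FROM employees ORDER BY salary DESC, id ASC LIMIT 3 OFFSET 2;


Sort by salary DESC (id ASC tiebreak), then skip 2 and take 3
Rows 3 through 5

3 rows:
Quinn, 90000
Frank, 80000
Rosa, 80000


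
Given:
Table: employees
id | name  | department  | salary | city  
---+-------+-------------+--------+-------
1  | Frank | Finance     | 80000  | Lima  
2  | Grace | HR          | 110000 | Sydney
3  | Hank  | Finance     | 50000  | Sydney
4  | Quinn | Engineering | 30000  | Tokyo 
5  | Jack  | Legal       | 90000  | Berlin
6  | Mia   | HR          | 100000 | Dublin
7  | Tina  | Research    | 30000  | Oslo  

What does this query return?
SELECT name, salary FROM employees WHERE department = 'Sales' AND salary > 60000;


Filtering: department = 'Sales' AND salary > 60000
Matching: 0 rows

Empty result set (0 rows)


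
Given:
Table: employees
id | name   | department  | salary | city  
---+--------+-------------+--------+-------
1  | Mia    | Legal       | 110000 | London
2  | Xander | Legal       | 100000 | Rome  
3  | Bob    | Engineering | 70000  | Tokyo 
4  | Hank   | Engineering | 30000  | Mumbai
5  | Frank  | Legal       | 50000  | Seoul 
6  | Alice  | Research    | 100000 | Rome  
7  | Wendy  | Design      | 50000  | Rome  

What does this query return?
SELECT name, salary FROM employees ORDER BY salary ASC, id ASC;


Sorting by salary ASC, then id ASC for ties

7 rows:
Hank, 30000
Frank, 50000
Wendy, 50000
Bob, 70000
Xander, 100000
Alice, 100000
Mia, 110000


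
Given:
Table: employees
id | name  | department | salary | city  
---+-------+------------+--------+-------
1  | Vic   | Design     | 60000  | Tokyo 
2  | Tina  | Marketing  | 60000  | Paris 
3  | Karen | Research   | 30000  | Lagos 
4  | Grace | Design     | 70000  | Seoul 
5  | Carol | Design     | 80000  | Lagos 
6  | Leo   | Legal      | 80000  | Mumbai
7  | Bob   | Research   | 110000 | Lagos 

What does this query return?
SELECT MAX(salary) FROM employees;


Salaries: 60000, 60000, 30000, 70000, 80000, 80000, 110000
MAX = 110000

110000


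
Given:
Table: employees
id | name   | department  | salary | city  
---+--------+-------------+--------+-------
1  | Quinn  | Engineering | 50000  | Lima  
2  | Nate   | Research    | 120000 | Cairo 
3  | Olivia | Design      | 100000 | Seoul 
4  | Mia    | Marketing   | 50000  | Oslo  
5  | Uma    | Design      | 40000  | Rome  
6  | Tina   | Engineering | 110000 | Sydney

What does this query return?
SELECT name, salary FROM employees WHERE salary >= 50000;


Filtering: salary >= 50000
Matching: 5 rows

5 rows:
Quinn, 50000
Nate, 120000
Olivia, 100000
Mia, 50000
Tina, 110000


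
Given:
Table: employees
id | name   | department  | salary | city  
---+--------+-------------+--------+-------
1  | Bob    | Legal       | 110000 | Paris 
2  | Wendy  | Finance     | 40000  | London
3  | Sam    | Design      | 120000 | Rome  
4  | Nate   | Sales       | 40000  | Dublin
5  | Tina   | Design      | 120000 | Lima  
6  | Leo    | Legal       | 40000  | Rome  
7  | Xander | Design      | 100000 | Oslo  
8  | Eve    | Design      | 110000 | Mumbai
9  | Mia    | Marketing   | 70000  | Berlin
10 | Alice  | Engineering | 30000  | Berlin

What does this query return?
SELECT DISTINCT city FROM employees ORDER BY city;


All 'city' values (row order): Paris, London, Rome, Dublin, Lima, Rome, Oslo, Mumbai, Berlin, Berlin
Removing duplicates leaves 8 unique value(s).

8 values:
Berlin
Dublin
Lima
London
Mumbai
Oslo
Paris
Rome


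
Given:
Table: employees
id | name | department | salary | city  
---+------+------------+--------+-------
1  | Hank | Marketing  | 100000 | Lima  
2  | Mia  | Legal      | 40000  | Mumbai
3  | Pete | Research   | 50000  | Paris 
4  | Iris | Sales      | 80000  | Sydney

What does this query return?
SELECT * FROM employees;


SELECT * returns all 4 rows with all columns

4 rows:
1, Hank, Marketing, 100000, Lima
2, Mia, Legal, 40000, Mumbai
3, Pete, Research, 50000, Paris
4, Iris, Sales, 80000, Sydney


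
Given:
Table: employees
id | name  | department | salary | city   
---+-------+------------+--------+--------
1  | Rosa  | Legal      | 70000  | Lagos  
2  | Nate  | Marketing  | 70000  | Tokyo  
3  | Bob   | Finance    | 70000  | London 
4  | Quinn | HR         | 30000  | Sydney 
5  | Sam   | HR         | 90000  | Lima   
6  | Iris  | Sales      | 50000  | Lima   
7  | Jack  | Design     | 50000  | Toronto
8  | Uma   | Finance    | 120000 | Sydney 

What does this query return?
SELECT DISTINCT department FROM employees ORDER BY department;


All 'department' values (row order): Legal, Marketing, Finance, HR, HR, Sales, Design, Finance
Removing duplicates leaves 6 unique value(s).

6 values:
Design
Finance
HR
Legal
Marketing
Sales


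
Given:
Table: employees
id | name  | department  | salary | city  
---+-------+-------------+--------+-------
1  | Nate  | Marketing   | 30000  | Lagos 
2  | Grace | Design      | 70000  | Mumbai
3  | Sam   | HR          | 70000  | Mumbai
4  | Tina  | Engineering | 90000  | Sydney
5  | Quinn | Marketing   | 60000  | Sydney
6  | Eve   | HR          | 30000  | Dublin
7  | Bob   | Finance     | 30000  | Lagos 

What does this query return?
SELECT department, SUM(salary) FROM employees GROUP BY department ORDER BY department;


Summing salary within each department:
  Design: 70000 = 70000
  Engineering: 90000 = 90000
  Finance: 30000 = 30000
  HR: 70000 + 30000 = 100000
  Marketing: 30000 + 60000 = 90000


5 groups:
Design, 70000
Engineering, 90000
Finance, 30000
HR, 100000
Marketing, 90000


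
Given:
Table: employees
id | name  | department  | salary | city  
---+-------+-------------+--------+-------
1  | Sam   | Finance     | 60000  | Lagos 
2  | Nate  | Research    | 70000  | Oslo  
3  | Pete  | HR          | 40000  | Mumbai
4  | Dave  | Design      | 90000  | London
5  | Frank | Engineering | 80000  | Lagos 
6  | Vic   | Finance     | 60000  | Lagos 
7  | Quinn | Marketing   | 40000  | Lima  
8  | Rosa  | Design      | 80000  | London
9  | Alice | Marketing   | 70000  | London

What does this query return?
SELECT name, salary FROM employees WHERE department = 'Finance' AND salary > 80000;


Filtering: department = 'Finance' AND salary > 80000
Matching: 0 rows

Empty result set (0 rows)


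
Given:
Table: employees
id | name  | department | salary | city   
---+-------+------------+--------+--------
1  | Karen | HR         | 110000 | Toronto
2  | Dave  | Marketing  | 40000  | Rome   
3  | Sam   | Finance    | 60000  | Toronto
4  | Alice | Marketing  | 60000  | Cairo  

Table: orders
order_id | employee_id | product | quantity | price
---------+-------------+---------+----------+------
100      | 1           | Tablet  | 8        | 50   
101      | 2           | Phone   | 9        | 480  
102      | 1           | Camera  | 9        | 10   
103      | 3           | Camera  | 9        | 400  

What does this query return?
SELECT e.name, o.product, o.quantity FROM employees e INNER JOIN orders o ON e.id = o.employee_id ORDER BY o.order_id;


Joining employees.id = orders.employee_id:
  employee Karen (id=1) -> order Tablet
  employee Dave (id=2) -> order Phone
  employee Karen (id=1) -> order Camera
  employee Sam (id=3) -> order Camera


4 rows:
Karen, Tablet, 8
Dave, Phone, 9
Karen, Camera, 9
Sam, Camera, 9


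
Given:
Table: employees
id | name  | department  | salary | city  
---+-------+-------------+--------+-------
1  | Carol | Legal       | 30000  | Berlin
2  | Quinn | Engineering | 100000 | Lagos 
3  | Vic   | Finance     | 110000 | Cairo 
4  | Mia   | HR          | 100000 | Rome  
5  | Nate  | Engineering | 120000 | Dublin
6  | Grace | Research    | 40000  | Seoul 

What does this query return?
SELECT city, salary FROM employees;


Projecting columns: city, salary

6 rows:
Berlin, 30000
Lagos, 100000
Cairo, 110000
Rome, 100000
Dublin, 120000
Seoul, 40000


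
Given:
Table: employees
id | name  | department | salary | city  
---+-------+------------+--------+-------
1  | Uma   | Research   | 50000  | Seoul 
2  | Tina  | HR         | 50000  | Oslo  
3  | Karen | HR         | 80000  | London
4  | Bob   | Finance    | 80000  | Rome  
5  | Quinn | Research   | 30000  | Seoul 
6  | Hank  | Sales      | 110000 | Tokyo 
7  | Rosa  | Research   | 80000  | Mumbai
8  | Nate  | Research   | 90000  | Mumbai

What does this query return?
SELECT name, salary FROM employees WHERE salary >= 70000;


Filtering: salary >= 70000
Matching: 5 rows

5 rows:
Karen, 80000
Bob, 80000
Hank, 110000
Rosa, 80000
Nate, 90000


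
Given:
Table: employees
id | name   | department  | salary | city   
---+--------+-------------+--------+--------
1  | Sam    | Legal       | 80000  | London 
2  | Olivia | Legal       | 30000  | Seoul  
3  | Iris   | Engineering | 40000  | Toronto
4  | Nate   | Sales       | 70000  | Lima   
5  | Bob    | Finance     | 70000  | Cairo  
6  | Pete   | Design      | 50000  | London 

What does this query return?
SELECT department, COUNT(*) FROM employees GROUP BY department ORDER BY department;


Assigning each row to its department group:
  Sam -> Legal
  Olivia -> Legal
  Iris -> Engineering
  Nate -> Sales
  Bob -> Finance
  Pete -> Design


5 groups:
Design, 1
Engineering, 1
Finance, 1
Legal, 2
Sales, 1


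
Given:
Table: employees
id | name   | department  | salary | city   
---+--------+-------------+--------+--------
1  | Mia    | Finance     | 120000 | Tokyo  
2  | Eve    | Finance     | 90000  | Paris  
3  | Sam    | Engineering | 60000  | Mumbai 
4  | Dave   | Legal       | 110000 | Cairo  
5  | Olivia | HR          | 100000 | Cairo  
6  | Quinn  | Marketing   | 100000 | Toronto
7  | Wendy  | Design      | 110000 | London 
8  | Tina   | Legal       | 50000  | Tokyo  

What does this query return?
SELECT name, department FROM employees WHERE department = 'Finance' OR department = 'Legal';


Filtering: department = 'Finance' OR 'Legal'
Matching: 4 rows

4 rows:
Mia, Finance
Eve, Finance
Dave, Legal
Tina, Legal
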